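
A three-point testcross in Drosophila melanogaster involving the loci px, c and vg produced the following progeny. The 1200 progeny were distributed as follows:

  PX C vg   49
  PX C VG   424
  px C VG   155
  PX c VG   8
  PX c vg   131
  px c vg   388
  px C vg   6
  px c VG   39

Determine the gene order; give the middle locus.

c

The two most frequent reciprocal classes, px c vg and PX C VG, are the parental types, so the F1 was px c vg / PX C VG.
The two rarest classes, px C vg and PX c VG, are the double crossovers. Comparing them with the parentals, only the c allele has switched, so c is the middle locus and the order is px – c – vg.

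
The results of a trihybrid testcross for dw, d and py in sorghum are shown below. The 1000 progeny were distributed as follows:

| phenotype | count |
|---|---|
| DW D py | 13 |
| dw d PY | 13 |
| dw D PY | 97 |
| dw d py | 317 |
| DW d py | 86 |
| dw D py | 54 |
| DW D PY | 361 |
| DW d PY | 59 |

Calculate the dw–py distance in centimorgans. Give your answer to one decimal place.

The two most frequent reciprocal classes, dw d py and DW D PY, are the parental types, so the F1 was dw d py / DW D PY.
The two rarest classes, dw d PY and DW D py, are the double crossovers. Comparing them with the parentals, only the py allele has switched, so py is the middle locus and the order is d – py – dw.
Crossovers in the py–dw interval produce the single-crossover classes DW d py and dw D PY (86 + 97 = 183) plus the double crossovers (26).
RF(py–dw) = (183 + 26) / 1000 = 209/1000 = 0.2090 → 20.9 centimorgans.

20.9 centimorgans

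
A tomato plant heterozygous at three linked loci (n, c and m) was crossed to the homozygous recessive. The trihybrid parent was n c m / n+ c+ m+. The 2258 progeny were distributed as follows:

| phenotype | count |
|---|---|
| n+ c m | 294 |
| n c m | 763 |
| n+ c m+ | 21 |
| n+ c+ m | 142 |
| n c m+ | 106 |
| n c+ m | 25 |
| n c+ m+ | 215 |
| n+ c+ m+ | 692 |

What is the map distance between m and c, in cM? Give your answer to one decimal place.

13.0 cM

The two rarest classes, n c+ m and n+ c m+, are the double crossovers. Comparing them with the parentals, only the c allele has switched, so c is the middle locus and the order is m – c – n.
Crossovers in the m–c interval produce the single-crossover classes n c m+ and n+ c+ m (106 + 142 = 248) plus the double crossovers (46).
RF(m–c) = (248 + 46) / 2258 = 294/2258 = 0.1302 → 13.0 cM.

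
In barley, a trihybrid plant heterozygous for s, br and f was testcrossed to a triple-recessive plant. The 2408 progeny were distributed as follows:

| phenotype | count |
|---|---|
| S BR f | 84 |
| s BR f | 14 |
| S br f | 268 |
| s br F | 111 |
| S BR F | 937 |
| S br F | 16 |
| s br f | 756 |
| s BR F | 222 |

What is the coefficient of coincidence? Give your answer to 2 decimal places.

The two most frequent reciprocal classes, S BR F and s br f, are the parental types, so the F1 was S BR F / s br f.
The two rarest classes, S br F and s BR f, are the double crossovers. Comparing them with the parentals, only the br allele has switched, so br is the middle locus and the order is f – br – s.
f–br: (195 + 30)/2408 = 0.0934; br–s: (490 + 30)/2408 = 0.2159.
Expected DCO frequency = 0.0934 × 0.2159 ≈ 0.02017; observed = 30/2408 ≈ 0.01246.
Coefficient of coincidence = 0.01246/0.02017 ≈ 0.62.

0.62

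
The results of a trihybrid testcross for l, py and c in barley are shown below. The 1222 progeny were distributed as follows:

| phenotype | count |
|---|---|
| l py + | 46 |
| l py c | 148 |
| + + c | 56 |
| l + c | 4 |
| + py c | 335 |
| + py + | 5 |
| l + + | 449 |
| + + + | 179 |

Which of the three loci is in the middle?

The two most frequent reciprocal classes, l + + and + py c, are the parental types, so the F1 was l + + / + py c.
The two rarest classes, l + c and + py +, are the double crossovers. Comparing them with the parentals, only the c allele has switched, so c is the middle locus and the order is l – c – py.

c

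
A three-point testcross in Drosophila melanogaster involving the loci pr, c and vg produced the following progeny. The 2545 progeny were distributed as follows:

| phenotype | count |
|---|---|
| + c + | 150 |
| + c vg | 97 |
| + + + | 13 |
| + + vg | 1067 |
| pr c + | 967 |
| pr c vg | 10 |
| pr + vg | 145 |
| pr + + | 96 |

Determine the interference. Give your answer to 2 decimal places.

The two most frequent reciprocal classes, + + vg and pr c +, are the parental types, so the F1 was + + vg / pr c +.
The two rarest classes, + + + and pr c vg, are the double crossovers. Comparing them with the parentals, only the vg allele has switched, so vg is the middle locus and the order is c – vg – pr.
c–vg: (193 + 23)/2545 = 0.0849; vg–pr: (295 + 23)/2545 = 0.1250.
Expected DCO frequency = 0.0849 × 0.1250 ≈ 0.01061; observed = 23/2545 ≈ 0.00904.
Coefficient of coincidence = 0.00904/0.01061 ≈ 0.85; interference = 1 − 0.85 = 0.15.

0.15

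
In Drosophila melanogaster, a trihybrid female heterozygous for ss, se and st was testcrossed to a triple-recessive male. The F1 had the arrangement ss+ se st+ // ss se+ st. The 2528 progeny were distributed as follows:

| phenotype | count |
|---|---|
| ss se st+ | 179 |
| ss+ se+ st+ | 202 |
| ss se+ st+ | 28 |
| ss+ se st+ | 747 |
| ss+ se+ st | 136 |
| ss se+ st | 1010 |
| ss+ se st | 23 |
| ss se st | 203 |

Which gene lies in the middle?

The two rarest classes, ss+ se st and ss se+ st+, are the double crossovers. Comparing them with the parentals, only the st allele has switched, so st is the middle locus and the order is se – st – ss.

st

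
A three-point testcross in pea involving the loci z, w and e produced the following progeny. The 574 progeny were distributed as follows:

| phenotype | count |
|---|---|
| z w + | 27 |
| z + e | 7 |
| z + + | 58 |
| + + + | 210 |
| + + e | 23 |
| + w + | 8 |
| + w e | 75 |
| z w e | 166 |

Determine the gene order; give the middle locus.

w

The two most frequent reciprocal classes, z w e and + + +, are the parental types, so the F1 was z w e / + + +.
The two rarest classes, z + e and + w +, are the double crossovers. Comparing them with the parentals, only the w allele has switched, so w is the middle locus and the order is z – w – e.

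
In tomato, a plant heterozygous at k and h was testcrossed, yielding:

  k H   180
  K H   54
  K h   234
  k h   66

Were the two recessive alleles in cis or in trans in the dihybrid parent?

trans

The two most frequent classes are K h (234) and k H (180); these are the parental (non-recombinant) types.
So the F1 carried K h on one chromosome and k H on the other — the recessive alleles are on opposite chromosomes (trans / repulsion).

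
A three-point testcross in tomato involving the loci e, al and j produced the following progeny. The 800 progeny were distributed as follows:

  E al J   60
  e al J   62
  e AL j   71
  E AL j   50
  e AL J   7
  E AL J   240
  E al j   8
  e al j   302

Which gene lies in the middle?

The two most frequent reciprocal classes, e al j and E AL J, are the parental types, so the F1 was e al j / E AL J.
The two rarest classes, E al j and e AL J, are the double crossovers. Comparing them with the parentals, only the e allele has switched, so e is the middle locus and the order is j – e – al.

e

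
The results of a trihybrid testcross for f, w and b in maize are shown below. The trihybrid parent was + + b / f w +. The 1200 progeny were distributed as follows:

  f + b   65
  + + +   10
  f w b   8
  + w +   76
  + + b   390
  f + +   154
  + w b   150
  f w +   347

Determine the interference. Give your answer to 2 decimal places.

0.58

The two rarest classes, + + + and f w b, are the double crossovers. Comparing them with the parentals, only the b allele has switched, so b is the middle locus and the order is w – b – f.
w–b: (304 + 18)/1200 = 0.2683; b–f: (141 + 18)/1200 = 0.1325.
Expected DCO frequency = 0.2683 × 0.1325 ≈ 0.03555; observed = 18/1200 ≈ 0.01500.
Coefficient of coincidence = 0.01500/0.03555 ≈ 0.42; interference = 1 − 0.42 = 0.58.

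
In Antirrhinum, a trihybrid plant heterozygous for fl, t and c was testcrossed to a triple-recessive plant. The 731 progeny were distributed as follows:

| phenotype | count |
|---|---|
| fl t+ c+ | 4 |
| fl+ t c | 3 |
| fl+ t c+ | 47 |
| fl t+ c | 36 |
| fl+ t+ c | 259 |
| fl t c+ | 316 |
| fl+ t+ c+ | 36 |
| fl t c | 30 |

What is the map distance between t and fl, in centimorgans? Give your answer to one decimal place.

12.3 centimorgans

The two most frequent reciprocal classes, fl+ t+ c and fl t c+, are the parental types, so the F1 was fl+ t+ c / fl t c+.
The two rarest classes, fl+ t c and fl t+ c+, are the double crossovers. Comparing them with the parentals, only the t allele has switched, so t is the middle locus and the order is fl – t – c.
Crossovers in the fl–t interval produce the single-crossover classes fl t+ c and fl+ t c+ (36 + 47 = 83) plus the double crossovers (7).
RF(fl–t) = (83 + 7) / 731 = 90/731 = 0.1231 → 12.3 centimorgans.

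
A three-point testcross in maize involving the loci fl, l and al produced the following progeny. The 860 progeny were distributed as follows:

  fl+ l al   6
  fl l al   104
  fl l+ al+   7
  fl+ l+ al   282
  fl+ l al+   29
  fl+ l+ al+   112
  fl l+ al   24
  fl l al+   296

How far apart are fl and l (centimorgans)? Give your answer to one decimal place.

The two most frequent reciprocal classes, fl l al+ and fl+ l+ al, are the parental types, so the F1 was fl l al+ / fl+ l+ al.
The two rarest classes, fl l+ al+ and fl+ l al, are the double crossovers. Comparing them with the parentals, only the l allele has switched, so l is the middle locus and the order is fl – l – al.
Crossovers in the fl–l interval produce the single-crossover classes fl+ l al+ and fl l+ al (29 + 24 = 53) plus the double crossovers (13).
RF(fl–l) = (53 + 13) / 860 = 66/860 = 0.0767 → 7.7 centimorgans.

7.7 centimorgans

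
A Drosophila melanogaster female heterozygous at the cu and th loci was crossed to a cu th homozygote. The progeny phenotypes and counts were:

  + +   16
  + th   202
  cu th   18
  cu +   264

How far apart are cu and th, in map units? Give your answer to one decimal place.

6.8 map units

The two most frequent classes, + th (202) and cu + (264), are the parental types, so the F1 was + th / cu +.
The recombinant classes are + + and cu th: 16 + 18 = 34.
Recombination frequency = 34/500 = 0.0680 ≈ 6.8%, i.e. 6.8 map units.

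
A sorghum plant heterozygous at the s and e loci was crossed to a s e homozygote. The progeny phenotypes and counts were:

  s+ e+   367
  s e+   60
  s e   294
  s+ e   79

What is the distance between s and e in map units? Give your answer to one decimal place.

17.4 map units

The two most frequent classes, s+ e+ (367) and s e (294), are the parental types, so the F1 was s+ e+ / s e.
The recombinant classes are s+ e and s e+: 79 + 60 = 139.
Recombination frequency = 139/800 = 0.1737 ≈ 17.4%, i.e. 17.4 map units.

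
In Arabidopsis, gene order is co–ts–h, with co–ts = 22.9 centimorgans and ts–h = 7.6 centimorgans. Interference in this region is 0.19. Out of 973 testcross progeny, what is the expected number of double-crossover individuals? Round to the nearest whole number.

Map distances give recombination frequencies of 0.229 and 0.076 for the two intervals.
With interference 0.19 (so coincidence = 0.81), expected double-crossover frequency = 0.229 × 0.076 × 0.81 = 0.01410.
Expected number = 0.01410 × 973 = 13.72 ≈ 14.

14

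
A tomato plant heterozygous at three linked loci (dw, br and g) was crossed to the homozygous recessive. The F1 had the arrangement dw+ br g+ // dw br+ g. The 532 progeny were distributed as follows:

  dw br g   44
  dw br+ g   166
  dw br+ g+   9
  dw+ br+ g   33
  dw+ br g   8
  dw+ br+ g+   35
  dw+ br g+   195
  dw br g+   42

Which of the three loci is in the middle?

The two rarest classes, dw+ br g and dw br+ g+, are the double crossovers. Comparing them with the parentals, only the g allele has switched, so g is the middle locus and the order is dw – g – br.

g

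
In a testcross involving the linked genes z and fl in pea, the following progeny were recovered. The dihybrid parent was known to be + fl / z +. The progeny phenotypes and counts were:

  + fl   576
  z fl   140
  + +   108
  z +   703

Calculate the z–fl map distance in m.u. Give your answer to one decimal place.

16.2 m.u.

The recombinant classes are + + and z fl: 108 + 140 = 248.
Recombination frequency = 248/1527 = 0.1624 ≈ 16.2%, i.e. 16.2 m.u.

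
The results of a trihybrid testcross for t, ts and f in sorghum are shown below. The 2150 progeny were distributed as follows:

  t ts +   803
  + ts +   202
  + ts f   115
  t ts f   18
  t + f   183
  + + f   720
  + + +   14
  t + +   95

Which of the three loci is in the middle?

f

The two most frequent reciprocal classes, t ts + and + + f, are the parental types, so the F1 was t ts + / + + f.
The two rarest classes, t ts f and + + +, are the double crossovers. Comparing them with the parentals, only the f allele has switched, so f is the middle locus and the order is t – f – ts.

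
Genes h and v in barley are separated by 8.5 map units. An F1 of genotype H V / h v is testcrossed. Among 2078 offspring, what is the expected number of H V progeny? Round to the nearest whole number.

A map distance of 8.5 map units corresponds to a recombination frequency of 0.085.
The F1 is H V / h v, so H V is a parental gamete class with expected frequency (1 − r)/2 = 0.915/2 = 0.4575.
Expected number = 0.4575 × 2078 = 950.69 ≈ 951.

951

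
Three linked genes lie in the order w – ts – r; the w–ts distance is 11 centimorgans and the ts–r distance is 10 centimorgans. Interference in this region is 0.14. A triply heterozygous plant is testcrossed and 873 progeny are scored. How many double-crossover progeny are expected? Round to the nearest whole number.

8

Map distances give recombination frequencies of 0.110 and 0.100 for the two intervals.
With interference 0.14 (so coincidence = 0.86), expected double-crossover frequency = 0.110 × 0.100 × 0.86 = 0.00946.
Expected number = 0.00946 × 873 = 8.26 ≈ 8.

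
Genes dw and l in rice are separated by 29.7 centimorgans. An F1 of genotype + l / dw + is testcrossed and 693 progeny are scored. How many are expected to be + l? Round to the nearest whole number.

244

A map distance of 29.7 centimorgans corresponds to a recombination frequency of 0.297.
The F1 is + l / dw +, so + l is a parental gamete class with expected frequency (1 − r)/2 = 0.703/2 = 0.3515.
Expected number = 0.3515 × 693 = 243.59 ≈ 244.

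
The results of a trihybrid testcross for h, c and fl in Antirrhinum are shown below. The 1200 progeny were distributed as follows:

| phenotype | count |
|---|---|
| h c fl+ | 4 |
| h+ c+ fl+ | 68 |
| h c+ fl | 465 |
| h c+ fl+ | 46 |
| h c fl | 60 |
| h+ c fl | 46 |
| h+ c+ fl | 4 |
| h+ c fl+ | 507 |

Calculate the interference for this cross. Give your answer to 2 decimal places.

The two most frequent reciprocal classes, h+ c fl+ and h c+ fl, are the parental types, so the F1 was h+ c fl+ / h c+ fl.
The two rarest classes, h c fl+ and h+ c+ fl, are the double crossovers. Comparing them with the parentals, only the h allele has switched, so h is the middle locus and the order is fl – h – c.
fl–h: (92 + 8)/1200 = 0.0833; h–c: (128 + 8)/1200 = 0.1133.
Expected DCO frequency = 0.0833 × 0.1133 ≈ 0.00944; observed = 8/1200 ≈ 0.00667.
Coefficient of coincidence = 0.00667/0.00944 ≈ 0.71; interference = 1 − 0.71 = 0.29.

0.29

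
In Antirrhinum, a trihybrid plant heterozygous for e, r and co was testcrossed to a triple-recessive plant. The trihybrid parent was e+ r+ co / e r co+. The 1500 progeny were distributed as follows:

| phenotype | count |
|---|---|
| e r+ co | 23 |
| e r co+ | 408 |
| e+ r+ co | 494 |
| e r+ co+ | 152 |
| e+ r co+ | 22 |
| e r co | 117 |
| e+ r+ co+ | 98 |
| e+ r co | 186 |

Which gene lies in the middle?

e

The two rarest classes, e r+ co and e+ r co+, are the double crossovers. Comparing them with the parentals, only the e allele has switched, so e is the middle locus and the order is co – e – r.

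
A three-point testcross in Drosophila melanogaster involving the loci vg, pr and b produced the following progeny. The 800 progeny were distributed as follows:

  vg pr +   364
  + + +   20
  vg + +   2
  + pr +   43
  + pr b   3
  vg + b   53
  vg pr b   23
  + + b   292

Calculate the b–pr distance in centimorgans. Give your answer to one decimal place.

6.0 centimorgans

The two most frequent reciprocal classes, vg pr + and + + b, are the parental types, so the F1 was vg pr + / + + b.
The two rarest classes, vg + + and + pr b, are the double crossovers. Comparing them with the parentals, only the pr allele has switched, so pr is the middle locus and the order is vg – pr – b.
Crossovers in the pr–b interval produce the single-crossover classes vg pr b and + + + (23 + 20 = 43) plus the double crossovers (5).
RF(pr–b) = (43 + 5) / 800 = 48/800 = 0.0600 → 6.0 centimorgans.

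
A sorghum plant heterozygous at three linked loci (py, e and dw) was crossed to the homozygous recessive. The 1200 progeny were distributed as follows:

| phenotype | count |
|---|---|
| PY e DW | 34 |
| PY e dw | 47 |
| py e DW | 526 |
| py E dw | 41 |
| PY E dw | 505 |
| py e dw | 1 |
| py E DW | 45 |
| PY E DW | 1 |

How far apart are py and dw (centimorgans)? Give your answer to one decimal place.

The two most frequent reciprocal classes, py e DW and PY E dw, are the parental types, so the F1 was py e DW / PY E dw.
The two rarest classes, py e dw and PY E DW, are the double crossovers. Comparing them with the parentals, only the dw allele has switched, so dw is the middle locus and the order is py – dw – e.
Crossovers in the py–dw interval produce the single-crossover classes PY e DW and py E dw (34 + 41 = 75) plus the double crossovers (2).
RF(py–dw) = (75 + 2) / 1200 = 77/1200 = 0.0642 → 6.4 centimorgans.

6.4 centimorgans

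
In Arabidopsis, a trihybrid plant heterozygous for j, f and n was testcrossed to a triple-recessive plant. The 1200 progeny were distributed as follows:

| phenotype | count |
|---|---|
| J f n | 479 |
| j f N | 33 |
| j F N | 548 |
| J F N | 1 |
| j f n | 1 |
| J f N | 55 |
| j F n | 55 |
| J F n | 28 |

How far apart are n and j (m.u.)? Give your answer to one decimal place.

9.3 m.u.

The two most frequent reciprocal classes, j F N and J f n, are the parental types, so the F1 was j F N / J f n.
The two rarest classes, J F N and j f n, are the double crossovers. Comparing them with the parentals, only the j allele has switched, so j is the middle locus and the order is n – j – f.
Crossovers in the n–j interval produce the single-crossover classes j F n and J f N (55 + 55 = 110) plus the double crossovers (2).
RF(n–j) = (110 + 2) / 1200 = 112/1200 = 0.0933 → 9.3 m.u.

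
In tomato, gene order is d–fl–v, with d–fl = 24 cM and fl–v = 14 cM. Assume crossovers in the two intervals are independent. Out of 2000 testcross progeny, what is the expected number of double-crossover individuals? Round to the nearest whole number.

Map distances give recombination frequencies of 0.240 and 0.140 for the two intervals.
With no interference, expected double-crossover frequency = 0.240 × 0.140 = 0.03360.
Expected number = 0.03360 × 2000 = 67.20 ≈ 67.

67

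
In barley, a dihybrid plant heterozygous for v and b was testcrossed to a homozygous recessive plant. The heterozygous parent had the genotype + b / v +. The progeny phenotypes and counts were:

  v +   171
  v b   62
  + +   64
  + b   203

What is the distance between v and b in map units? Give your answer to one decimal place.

25.2 map units

The recombinant classes are + + and v b: 64 + 62 = 126.
Recombination frequency = 126/500 = 0.2520 ≈ 25.2%, i.e. 25.2 map units.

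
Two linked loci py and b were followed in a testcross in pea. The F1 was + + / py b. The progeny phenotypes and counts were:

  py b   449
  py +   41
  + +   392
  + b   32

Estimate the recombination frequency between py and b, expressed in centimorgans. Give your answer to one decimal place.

8.0 centimorgans

The recombinant classes are + b and py +: 32 + 41 = 73.
Recombination frequency = 73/914 = 0.0799 ≈ 8.0%, i.e. 8.0 centimorgans.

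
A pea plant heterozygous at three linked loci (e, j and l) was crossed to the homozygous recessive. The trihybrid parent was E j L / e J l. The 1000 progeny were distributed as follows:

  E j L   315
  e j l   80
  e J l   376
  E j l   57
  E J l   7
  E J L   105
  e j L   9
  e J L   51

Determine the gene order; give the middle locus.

e

The two rarest classes, e j L and E J l, are the double crossovers. Comparing them with the parentals, only the e allele has switched, so e is the middle locus and the order is j – e – l.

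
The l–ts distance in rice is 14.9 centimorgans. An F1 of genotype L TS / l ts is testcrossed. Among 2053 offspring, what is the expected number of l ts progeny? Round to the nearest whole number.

A map distance of 14.9 centimorgans corresponds to a recombination frequency of 0.149.
The F1 is L TS / l ts, so l ts is a parental gamete class with expected frequency (1 − r)/2 = 0.851/2 = 0.4255.
Expected number = 0.4255 × 2053 = 873.55 ≈ 874.

874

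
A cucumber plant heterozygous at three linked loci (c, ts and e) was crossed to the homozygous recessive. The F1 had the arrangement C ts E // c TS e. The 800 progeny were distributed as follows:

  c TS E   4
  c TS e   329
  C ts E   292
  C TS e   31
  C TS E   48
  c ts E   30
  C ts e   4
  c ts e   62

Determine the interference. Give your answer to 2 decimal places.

0.21

The two rarest classes, C ts e and c TS E, are the double crossovers. Comparing them with the parentals, only the e allele has switched, so e is the middle locus and the order is c – e – ts.
c–e: (61 + 8)/800 = 0.0862; e–ts: (110 + 8)/800 = 0.1475.
Expected DCO frequency = 0.0862 × 0.1475 ≈ 0.01271; observed = 8/800 ≈ 0.01000.
Coefficient of coincidence = 0.01000/0.01271 ≈ 0.79; interference = 1 − 0.79 = 0.21.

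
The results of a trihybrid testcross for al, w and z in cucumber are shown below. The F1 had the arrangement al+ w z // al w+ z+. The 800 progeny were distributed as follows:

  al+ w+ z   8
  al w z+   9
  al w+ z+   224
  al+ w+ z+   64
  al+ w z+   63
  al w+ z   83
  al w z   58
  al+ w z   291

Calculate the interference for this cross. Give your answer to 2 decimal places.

0.40

The two rarest classes, al+ w+ z and al w z+, are the double crossovers. Comparing them with the parentals, only the w allele has switched, so w is the middle locus and the order is al – w – z.
al–w: (122 + 17)/800 = 0.1737; w–z: (146 + 17)/800 = 0.2037.
Expected DCO frequency = 0.1737 × 0.2037 ≈ 0.03538; observed = 17/800 ≈ 0.02125.
Coefficient of coincidence = 0.02125/0.03538 ≈ 0.60; interference = 1 − 0.60 = 0.40.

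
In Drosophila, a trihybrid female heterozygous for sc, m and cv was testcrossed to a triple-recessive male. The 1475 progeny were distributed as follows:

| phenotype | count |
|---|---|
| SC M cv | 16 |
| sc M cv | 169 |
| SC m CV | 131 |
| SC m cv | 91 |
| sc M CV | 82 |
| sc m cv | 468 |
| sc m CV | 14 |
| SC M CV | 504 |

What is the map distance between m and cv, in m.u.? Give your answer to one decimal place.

22.4 m.u.

The two most frequent reciprocal classes, sc m cv and SC M CV, are the parental types, so the F1 was sc m cv / SC M CV.
The two rarest classes, sc m CV and SC M cv, are the double crossovers. Comparing them with the parentals, only the cv allele has switched, so cv is the middle locus and the order is m – cv – sc.
Crossovers in the m–cv interval produce the single-crossover classes sc M cv and SC m CV (169 + 131 = 300) plus the double crossovers (30).
RF(m–cv) = (300 + 30) / 1475 = 330/1475 = 0.2237 → 22.4 m.u.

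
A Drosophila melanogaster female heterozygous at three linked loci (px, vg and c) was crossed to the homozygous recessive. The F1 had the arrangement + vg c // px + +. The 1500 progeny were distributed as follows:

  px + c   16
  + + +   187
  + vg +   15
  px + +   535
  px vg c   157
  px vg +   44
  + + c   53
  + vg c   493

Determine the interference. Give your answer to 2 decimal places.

The two rarest classes, + vg + and px + c, are the double crossovers. Comparing them with the parentals, only the c allele has switched, so c is the middle locus and the order is px – c – vg.
px–c: (344 + 31)/1500 = 0.2500; c–vg: (97 + 31)/1500 = 0.0853.
Expected DCO frequency = 0.2500 × 0.0853 ≈ 0.02133; observed = 31/1500 ≈ 0.02067.
Coefficient of coincidence = 0.02067/0.02133 ≈ 0.97; interference = 1 − 0.97 = 0.03.

0.03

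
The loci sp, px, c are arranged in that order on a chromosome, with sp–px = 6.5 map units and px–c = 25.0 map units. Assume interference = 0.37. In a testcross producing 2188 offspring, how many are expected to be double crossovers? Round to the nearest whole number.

Map distances give recombination frequencies of 0.065 and 0.250 for the two intervals.
With interference 0.37 (so coincidence = 0.63), expected double-crossover frequency = 0.065 × 0.250 × 0.63 = 0.01024.
Expected number = 0.01024 × 2188 = 22.40 ≈ 22.

22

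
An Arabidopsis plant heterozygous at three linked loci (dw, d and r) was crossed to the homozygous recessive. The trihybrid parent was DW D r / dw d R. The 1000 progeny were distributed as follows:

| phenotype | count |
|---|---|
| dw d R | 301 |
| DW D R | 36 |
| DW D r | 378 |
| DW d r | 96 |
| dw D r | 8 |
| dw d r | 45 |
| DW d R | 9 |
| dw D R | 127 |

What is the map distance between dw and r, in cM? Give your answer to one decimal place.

The two rarest classes, dw D r and DW d R, are the double crossovers. Comparing them with the parentals, only the dw allele has switched, so dw is the middle locus and the order is r – dw – d.
Crossovers in the r–dw interval produce the single-crossover classes DW D R and dw d r (36 + 45 = 81) plus the double crossovers (17).
RF(r–dw) = (81 + 17) / 1000 = 98/1000 = 0.0980 → 9.8 cM.

9.8 cM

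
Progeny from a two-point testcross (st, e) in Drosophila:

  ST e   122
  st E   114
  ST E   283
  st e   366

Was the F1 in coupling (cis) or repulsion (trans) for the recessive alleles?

cis

The two most frequent classes are ST E (283) and st e (366); these are the parental (non-recombinant) types.
So the F1 carried ST E on one chromosome and st e on the other — the recessive alleles are on the same chromosome (cis / coupling).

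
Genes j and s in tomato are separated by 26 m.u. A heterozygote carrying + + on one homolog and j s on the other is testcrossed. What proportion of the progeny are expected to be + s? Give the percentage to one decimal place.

13.0%

A map distance of 26 m.u. corresponds to a recombination frequency of 0.260.
The F1 is + + / j s, so + s is a recombinant gamete class with expected frequency r/2 = 0.260/2 = 0.1300.
That is 0.1300 = 13.0% of the progeny.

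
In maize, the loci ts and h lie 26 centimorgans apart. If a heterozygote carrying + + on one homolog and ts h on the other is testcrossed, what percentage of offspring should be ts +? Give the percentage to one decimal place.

A map distance of 26 centimorgans corresponds to a recombination frequency of 0.260.
The F1 is + + / ts h, so ts + is a recombinant gamete class with expected frequency r/2 = 0.260/2 = 0.1300.
That is 0.1300 = 13.0% of the progeny.

13.0%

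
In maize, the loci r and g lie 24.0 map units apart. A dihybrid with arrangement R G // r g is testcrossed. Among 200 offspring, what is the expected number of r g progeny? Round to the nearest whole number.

A map distance of 24.0 map units corresponds to a recombination frequency of 0.240.
The F1 is R G / r g, so r g is a parental gamete class with expected frequency (1 − r)/2 = 0.760/2 = 0.3800.
Expected number = 0.3800 × 200 = 76.00 ≈ 76.

76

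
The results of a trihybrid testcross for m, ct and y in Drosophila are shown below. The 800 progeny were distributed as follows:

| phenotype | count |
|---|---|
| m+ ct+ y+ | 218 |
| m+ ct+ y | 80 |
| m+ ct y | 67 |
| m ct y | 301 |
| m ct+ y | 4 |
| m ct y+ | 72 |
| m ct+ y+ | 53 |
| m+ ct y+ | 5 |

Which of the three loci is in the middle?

ct

The two most frequent reciprocal classes, m+ ct+ y+ and m ct y, are the parental types, so the F1 was m+ ct+ y+ / m ct y.
The two rarest classes, m+ ct y+ and m ct+ y, are the double crossovers. Comparing them with the parentals, only the ct allele has switched, so ct is the middle locus and the order is m – ct – y.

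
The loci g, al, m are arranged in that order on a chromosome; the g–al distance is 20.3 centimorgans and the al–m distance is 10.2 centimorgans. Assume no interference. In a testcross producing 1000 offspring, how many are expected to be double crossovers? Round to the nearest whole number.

21

Map distances give recombination frequencies of 0.203 and 0.102 for the two intervals.
With no interference, expected double-crossover frequency = 0.203 × 0.102 = 0.02071.
Expected number = 0.02071 × 1000 = 20.71 ≈ 21.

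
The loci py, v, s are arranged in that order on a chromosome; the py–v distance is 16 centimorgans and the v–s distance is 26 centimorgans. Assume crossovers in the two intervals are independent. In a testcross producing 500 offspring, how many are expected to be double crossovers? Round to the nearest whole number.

21

Map distances give recombination frequencies of 0.160 and 0.260 for the two intervals.
With no interference, expected double-crossover frequency = 0.160 × 0.260 = 0.04160.
Expected number = 0.04160 × 500 = 20.80 ≈ 21.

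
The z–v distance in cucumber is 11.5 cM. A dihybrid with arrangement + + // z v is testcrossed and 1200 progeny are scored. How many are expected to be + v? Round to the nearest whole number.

A map distance of 11.5 cM corresponds to a recombination frequency of 0.115.
The F1 is + + / z v, so + v is a recombinant gamete class with expected frequency r/2 = 0.115/2 = 0.0575.
Expected number = 0.0575 × 1200 = 69.00 ≈ 69.

69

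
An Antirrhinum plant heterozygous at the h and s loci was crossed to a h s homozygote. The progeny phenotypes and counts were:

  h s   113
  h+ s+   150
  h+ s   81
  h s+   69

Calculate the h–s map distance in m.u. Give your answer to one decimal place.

36.3 m.u.

The two most frequent classes, h+ s+ (150) and h s (113), are the parental types, so the F1 was h+ s+ / h s.
The recombinant classes are h+ s and h s+: 81 + 69 = 150.
Recombination frequency = 150/413 = 0.3632 ≈ 36.3%, i.e. 36.3 m.u.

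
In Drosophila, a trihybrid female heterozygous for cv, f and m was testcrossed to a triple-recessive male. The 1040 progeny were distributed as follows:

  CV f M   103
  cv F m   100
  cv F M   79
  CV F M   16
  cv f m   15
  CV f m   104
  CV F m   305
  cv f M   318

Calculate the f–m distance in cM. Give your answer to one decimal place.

20.6 cM

The two most frequent reciprocal classes, cv f M and CV F m, are the parental types, so the F1 was cv f M / CV F m.
The two rarest classes, cv f m and CV F M, are the double crossovers. Comparing them with the parentals, only the m allele has switched, so m is the middle locus and the order is f – m – cv.
Crossovers in the f–m interval produce the single-crossover classes cv F M and CV f m (79 + 104 = 183) plus the double crossovers (31).
RF(f–m) = (183 + 31) / 1040 = 214/1040 = 0.2058 → 20.6 cM.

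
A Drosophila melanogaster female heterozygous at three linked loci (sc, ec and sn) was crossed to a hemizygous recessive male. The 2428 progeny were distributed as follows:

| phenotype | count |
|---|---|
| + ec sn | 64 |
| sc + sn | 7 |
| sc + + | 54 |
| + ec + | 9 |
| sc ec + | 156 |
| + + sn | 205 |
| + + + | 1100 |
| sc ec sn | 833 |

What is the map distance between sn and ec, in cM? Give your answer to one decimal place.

The two most frequent reciprocal classes, sc ec sn and + + +, are the parental types, so the F1 was sc ec sn / + + +.
The two rarest classes, sc + sn and + ec +, are the double crossovers. Comparing them with the parentals, only the ec allele has switched, so ec is the middle locus and the order is sc – ec – sn.
Crossovers in the ec–sn interval produce the single-crossover classes sc ec + and + + sn (156 + 205 = 361) plus the double crossovers (16).
RF(ec–sn) = (361 + 16) / 2428 = 377/2428 = 0.1553 → 15.5 cM.

15.5 cM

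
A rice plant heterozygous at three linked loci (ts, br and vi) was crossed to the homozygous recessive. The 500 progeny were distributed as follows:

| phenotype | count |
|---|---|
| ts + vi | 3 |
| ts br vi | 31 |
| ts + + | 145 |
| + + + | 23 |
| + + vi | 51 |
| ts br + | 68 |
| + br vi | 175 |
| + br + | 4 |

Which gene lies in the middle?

vi

The two most frequent reciprocal classes, + br vi and ts + +, are the parental types, so the F1 was + br vi / ts + +.
The two rarest classes, + br + and ts + vi, are the double crossovers. Comparing them with the parentals, only the vi allele has switched, so vi is the middle locus and the order is br – vi – ts.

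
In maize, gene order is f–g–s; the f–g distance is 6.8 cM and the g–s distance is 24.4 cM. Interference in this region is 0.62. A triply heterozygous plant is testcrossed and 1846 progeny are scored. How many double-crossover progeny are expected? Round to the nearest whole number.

Map distances give recombination frequencies of 0.068 and 0.244 for the two intervals.
With interference 0.62 (so coincidence = 0.38), expected double-crossover frequency = 0.068 × 0.244 × 0.38 = 0.00630.
Expected number = 0.00630 × 1846 = 11.64 ≈ 12.

12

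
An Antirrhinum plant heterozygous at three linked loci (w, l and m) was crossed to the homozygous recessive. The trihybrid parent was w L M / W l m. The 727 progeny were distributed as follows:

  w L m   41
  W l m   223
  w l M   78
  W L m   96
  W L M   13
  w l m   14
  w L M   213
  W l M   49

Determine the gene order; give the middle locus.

The two rarest classes, W L M and w l m, are the double crossovers. Comparing them with the parentals, only the w allele has switched, so w is the middle locus and the order is l – w – m.

w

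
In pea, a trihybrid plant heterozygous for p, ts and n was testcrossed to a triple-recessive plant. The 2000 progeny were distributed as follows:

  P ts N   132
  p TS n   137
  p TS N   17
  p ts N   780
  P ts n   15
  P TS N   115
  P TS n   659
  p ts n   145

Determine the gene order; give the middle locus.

ts

The two most frequent reciprocal classes, P TS n and p ts N, are the parental types, so the F1 was P TS n / p ts N.
The two rarest classes, P ts n and p TS N, are the double crossovers. Comparing them with the parentals, only the ts allele has switched, so ts is the middle locus and the order is n – ts – p.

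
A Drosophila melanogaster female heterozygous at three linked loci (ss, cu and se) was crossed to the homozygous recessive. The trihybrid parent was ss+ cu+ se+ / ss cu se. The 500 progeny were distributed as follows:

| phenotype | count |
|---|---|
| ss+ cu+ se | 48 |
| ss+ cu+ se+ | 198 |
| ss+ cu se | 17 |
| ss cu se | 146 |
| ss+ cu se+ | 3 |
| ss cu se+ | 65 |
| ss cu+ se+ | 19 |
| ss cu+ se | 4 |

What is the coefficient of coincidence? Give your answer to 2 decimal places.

The two rarest classes, ss+ cu se+ and ss cu+ se, are the double crossovers. Comparing them with the parentals, only the cu allele has switched, so cu is the middle locus and the order is se – cu – ss.
se–cu: (113 + 7)/500 = 0.2400; cu–ss: (36 + 7)/500 = 0.0860.
Expected DCO frequency = 0.2400 × 0.0860 ≈ 0.02064; observed = 7/500 ≈ 0.01400.
Coefficient of coincidence = 0.01400/0.02064 ≈ 0.68.

0.68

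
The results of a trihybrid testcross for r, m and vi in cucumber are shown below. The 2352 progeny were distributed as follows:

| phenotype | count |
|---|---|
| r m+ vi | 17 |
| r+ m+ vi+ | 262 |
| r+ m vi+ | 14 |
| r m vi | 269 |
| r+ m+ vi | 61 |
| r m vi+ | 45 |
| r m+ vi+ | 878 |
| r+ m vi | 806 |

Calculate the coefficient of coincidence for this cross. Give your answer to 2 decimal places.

0.95

The two most frequent reciprocal classes, r m+ vi+ and r+ m vi, are the parental types, so the F1 was r m+ vi+ / r+ m vi.
The two rarest classes, r m+ vi and r+ m vi+, are the double crossovers. Comparing them with the parentals, only the vi allele has switched, so vi is the middle locus and the order is m – vi – r.
m–vi: (106 + 31)/2352 = 0.0582; vi–r: (531 + 31)/2352 = 0.2389.
Expected DCO frequency = 0.0582 × 0.2389 ≈ 0.01390; observed = 31/2352 ≈ 0.01318.
Coefficient of coincidence = 0.01318/0.01390 ≈ 0.95.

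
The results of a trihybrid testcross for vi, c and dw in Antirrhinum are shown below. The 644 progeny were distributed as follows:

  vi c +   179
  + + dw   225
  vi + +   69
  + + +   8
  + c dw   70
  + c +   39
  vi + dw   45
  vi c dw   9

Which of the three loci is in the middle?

dw

The two most frequent reciprocal classes, + + dw and vi c +, are the parental types, so the F1 was + + dw / vi c +.
The two rarest classes, + + + and vi c dw, are the double crossovers. Comparing them with the parentals, only the dw allele has switched, so dw is the middle locus and the order is vi – dw – c.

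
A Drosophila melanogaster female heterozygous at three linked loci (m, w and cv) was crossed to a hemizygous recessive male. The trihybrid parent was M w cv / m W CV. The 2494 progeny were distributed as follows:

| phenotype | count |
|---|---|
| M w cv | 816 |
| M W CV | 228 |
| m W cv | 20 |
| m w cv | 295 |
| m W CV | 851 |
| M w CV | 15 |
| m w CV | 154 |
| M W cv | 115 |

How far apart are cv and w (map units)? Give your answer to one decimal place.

12.2 map units

The two rarest classes, M w CV and m W cv, are the double crossovers. Comparing them with the parentals, only the cv allele has switched, so cv is the middle locus and the order is m – cv – w.
Crossovers in the cv–w interval produce the single-crossover classes M W cv and m w CV (115 + 154 = 269) plus the double crossovers (35).
RF(cv–w) = (269 + 35) / 2494 = 304/2494 = 0.1219 → 12.2 map units.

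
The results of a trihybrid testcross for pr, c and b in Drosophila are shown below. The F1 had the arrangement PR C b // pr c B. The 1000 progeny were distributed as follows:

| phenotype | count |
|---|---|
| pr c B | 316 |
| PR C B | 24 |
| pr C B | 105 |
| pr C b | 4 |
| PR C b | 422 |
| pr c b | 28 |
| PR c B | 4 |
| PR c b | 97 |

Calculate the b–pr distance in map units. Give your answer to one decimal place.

6.0 map units

The two rarest classes, pr C b and PR c B, are the double crossovers. Comparing them with the parentals, only the pr allele has switched, so pr is the middle locus and the order is b – pr – c.
Crossovers in the b–pr interval produce the single-crossover classes PR C B and pr c b (24 + 28 = 52) plus the double crossovers (8).
RF(b–pr) = (52 + 8) / 1000 = 60/1000 = 0.0600 → 6.0 map units.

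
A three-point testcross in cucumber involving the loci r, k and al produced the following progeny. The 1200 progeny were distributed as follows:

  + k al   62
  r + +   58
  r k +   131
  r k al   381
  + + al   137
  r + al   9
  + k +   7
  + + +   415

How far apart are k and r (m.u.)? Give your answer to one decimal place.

11.3 m.u.

The two most frequent reciprocal classes, + + + and r k al, are the parental types, so the F1 was + + + / r k al.
The two rarest classes, + k + and r + al, are the double crossovers. Comparing them with the parentals, only the k allele has switched, so k is the middle locus and the order is al – k – r.
Crossovers in the k–r interval produce the single-crossover classes r + + and + k al (58 + 62 = 120) plus the double crossovers (16).
RF(k–r) = (120 + 16) / 1200 = 136/1200 = 0.1133 → 11.3 m.u.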